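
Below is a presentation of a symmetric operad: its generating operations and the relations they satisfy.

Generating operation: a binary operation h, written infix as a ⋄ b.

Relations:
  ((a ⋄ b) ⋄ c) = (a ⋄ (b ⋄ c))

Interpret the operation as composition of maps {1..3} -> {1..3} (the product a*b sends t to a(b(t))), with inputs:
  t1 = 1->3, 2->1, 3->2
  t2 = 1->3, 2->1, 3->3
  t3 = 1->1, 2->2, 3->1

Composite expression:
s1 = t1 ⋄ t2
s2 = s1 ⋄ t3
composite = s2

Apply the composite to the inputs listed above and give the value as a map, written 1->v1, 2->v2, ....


1->2, 2->3, 3->2


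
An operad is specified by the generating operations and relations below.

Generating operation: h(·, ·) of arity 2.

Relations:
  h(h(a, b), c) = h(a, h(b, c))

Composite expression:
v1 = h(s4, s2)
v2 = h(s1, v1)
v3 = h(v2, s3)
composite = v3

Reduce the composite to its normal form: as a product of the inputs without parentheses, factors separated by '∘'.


s1 ∘ s4 ∘ s2 ∘ s3

The h-tree's shape is irrelevant; the s-reading-order decides.
h(s4, s2) unparenthesizes to s4 ∘ s2
h(s1, h(s4, s2)) unparenthesizes to s1 ∘ s4 ∘ s2
h(h(s1, h(s4, s2)), s3) unparenthesizes to s1 ∘ s4 ∘ s2 ∘ s3


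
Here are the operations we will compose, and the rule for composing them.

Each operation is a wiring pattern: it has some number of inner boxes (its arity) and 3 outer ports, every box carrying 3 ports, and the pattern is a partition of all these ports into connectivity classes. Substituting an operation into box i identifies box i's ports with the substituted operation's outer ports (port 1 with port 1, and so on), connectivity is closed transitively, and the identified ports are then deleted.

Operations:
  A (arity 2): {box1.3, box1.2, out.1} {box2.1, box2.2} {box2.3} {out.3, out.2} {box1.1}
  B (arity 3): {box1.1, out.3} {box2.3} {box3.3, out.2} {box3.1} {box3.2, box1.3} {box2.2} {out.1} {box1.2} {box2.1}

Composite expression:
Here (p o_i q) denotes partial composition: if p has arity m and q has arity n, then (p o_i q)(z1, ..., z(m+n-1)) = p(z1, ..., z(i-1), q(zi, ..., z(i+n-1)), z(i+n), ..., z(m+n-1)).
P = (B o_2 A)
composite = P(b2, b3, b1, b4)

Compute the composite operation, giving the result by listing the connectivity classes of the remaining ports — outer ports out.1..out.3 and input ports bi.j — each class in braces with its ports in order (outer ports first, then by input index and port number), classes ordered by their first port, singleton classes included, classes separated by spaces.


Two ports join when wires chain via B-identified ports.
composing A on (b3, b1), with out.j its own outer ports: {out.1, b3.2, b3.3} {out.2, out.3} {b1.1, b1.2} {b1.3} {b3.1}
composing B on (b2, b3, b1, b4), with out.j its own outer ports: {out.1} {out.2, b4.3} {out.3, b2.1} {b1.1, b1.2} {b1.3} {b2.2} {b2.3, b4.2} {b3.1} {b3.2, b3.3} {b4.1}

{out.1} {out.2, b4.3} {out.3, b2.1} {b1.1, b1.2} {b1.3} {b2.2} {b2.3, b4.2} {b3.1} {b3.2, b3.3} {b4.1}


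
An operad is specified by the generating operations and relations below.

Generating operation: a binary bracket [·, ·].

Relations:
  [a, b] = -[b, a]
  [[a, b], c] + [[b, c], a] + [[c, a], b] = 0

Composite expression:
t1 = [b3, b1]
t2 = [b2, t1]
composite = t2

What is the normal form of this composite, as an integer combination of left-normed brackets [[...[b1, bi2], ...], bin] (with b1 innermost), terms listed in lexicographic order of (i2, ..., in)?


In the tensor algebra, words opening b1 carry the b1-anchored form.
Composite bracket: [b2, [b3, b1]]
The bracket unfolds into 4 signed words via [a, b] = ab - ba (2^2 = 4).
The b1-initial words carry the normal form:
  b1b3b2 (sign +1) contributes +[[b1, b3], b2]

[[b1, b3], b2]


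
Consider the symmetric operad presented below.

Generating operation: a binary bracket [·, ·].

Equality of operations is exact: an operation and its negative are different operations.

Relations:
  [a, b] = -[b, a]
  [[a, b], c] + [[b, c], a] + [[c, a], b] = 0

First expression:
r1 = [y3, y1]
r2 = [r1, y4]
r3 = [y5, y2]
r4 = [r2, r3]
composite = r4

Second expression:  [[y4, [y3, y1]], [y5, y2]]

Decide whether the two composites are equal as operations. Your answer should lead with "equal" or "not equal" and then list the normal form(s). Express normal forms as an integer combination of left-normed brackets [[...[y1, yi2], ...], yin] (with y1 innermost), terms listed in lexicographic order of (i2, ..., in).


not equal; the first gives [[[[y1, y3], y4], y2], y5] - [[[[y1, y3], y4], y5], y2] and the second -[[[[y1, y3], y4], y2], y5] + [[[[y1, y3], y4], y5], y2]

The first composite normalizes to [[[[y1, y3], y4], y2], y5] - [[[[y1, y3], y4], y5], y2]
The second composite normalizes to -[[[[y1, y3], y4], y2], y5] + [[[[y1, y3], y4], y5], y2]
The forms do not match — not equal.


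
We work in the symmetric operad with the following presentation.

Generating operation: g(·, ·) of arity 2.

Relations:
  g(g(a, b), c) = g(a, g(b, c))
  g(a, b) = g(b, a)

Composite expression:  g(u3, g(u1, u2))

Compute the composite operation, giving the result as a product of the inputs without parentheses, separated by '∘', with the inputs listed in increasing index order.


u1 ∘ u2 ∘ u3


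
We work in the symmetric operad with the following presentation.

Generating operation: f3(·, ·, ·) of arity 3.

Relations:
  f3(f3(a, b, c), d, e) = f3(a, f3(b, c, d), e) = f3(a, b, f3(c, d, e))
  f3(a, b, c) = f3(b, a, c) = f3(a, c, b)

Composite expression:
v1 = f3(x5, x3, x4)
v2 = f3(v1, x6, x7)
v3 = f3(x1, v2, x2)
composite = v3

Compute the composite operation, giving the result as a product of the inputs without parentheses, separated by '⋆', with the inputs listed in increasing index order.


Any arrangement under f3 is one operation, so sort the x-inputs.
f3(x5, x3, x4) reduces to x5 ⋆ x3 ⋆ x4
f3(f3(x5, x3, x4), x6, x7) reduces to x5 ⋆ x3 ⋆ x4 ⋆ x6 ⋆ x7
f3(x1, f3(f3(x5, x3, x4), x6, x7), x2) reduces to x1 ⋆ x5 ⋆ x3 ⋆ x4 ⋆ x6 ⋆ x7 ⋆ x2
the factors in increasing index order: x1 ⋆ x2 ⋆ x3 ⋆ x4 ⋆ x5 ⋆ x6 ⋆ x7

x1 ⋆ x2 ⋆ x3 ⋆ x4 ⋆ x5 ⋆ x6 ⋆ x7


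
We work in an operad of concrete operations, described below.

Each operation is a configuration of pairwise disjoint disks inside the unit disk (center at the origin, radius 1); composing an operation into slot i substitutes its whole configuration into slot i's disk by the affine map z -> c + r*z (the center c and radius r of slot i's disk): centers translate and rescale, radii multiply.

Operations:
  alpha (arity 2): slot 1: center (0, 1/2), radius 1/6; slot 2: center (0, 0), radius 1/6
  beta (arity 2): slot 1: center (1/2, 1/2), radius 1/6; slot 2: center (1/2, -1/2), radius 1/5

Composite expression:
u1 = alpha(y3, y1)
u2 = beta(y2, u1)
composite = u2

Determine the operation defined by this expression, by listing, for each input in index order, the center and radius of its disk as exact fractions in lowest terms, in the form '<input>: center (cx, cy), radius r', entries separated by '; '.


y1: center (1/2, -1/2), radius 1/30; y2: center (1/2, 1/2), radius 1/6; y3: center (1/2, -2/5), radius 1/30

Follow each y-input down from beta: c' goes to c + r*c', radius to r*r'.
y2 passes through 1 substitution, ending at center (1/2, 1/2), radius 1/6
y3 passes through 2 substitutions, ending at center (1/2, -2/5), radius 1/30
y1 passes through 2 substitutions, ending at center (1/2, -1/2), radius 1/30


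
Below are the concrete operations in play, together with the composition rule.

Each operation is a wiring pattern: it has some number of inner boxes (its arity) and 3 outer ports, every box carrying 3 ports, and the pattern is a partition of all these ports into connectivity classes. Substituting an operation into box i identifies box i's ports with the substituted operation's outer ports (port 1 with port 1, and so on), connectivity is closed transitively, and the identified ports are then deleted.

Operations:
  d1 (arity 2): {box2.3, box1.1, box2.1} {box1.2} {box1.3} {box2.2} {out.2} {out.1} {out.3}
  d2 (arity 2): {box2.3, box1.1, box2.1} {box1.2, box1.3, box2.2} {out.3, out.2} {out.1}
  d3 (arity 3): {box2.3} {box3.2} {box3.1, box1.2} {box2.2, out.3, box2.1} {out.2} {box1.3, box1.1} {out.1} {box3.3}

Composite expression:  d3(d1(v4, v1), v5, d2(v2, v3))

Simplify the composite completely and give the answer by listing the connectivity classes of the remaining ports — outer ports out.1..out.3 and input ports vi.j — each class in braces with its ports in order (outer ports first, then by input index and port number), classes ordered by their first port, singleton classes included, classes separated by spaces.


{out.1} {out.2} {out.3, v5.1, v5.2} {v1.1, v1.3, v4.1} {v1.2} {v2.1, v3.1, v3.3} {v2.2, v2.3, v3.2} {v4.2} {v4.3} {v5.3}


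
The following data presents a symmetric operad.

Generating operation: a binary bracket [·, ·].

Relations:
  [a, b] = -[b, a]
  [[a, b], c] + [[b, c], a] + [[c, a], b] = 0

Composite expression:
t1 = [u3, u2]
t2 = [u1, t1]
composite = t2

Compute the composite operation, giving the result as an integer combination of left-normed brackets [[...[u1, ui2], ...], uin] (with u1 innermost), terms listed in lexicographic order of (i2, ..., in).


-[[u1, u2], u3] + [[u1, u3], u2]

Left-normed coefficients sit on the u1-initial expansion words.
Composite bracket: [u1, [u3, u2]]
Expanding via [a, b] = ab - ba: 4 signed words (2^2 = 4).
Coefficients come from the u1-initial words:
  sign of u1u2u3 is -1, so it contributes -[[u1, u2], u3]
  sign of u1u3u2 is +1, so it contributes +[[u1, u3], u2]


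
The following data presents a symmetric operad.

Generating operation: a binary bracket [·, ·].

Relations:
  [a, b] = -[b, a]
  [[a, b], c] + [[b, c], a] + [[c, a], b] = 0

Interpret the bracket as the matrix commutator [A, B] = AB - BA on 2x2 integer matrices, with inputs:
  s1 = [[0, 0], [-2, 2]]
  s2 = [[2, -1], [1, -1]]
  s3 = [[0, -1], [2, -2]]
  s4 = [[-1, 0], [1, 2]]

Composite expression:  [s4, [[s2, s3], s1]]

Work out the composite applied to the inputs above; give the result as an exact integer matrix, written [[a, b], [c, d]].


[[2, 6], [16, -2]]


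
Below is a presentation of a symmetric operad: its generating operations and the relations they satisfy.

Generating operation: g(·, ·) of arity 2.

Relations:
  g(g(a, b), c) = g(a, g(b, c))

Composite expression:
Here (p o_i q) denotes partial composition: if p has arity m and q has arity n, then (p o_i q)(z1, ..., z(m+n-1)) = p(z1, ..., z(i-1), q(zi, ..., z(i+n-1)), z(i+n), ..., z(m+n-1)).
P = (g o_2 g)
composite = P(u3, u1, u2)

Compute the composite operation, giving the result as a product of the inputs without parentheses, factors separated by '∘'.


u3 ∘ u1 ∘ u2

Associativity of g dissolves the nesting; only the u-input order survives.
g(u1, u2) spells out as u1 ∘ u2
g(u3, g(u1, u2)) spells out as u3 ∘ u1 ∘ u2


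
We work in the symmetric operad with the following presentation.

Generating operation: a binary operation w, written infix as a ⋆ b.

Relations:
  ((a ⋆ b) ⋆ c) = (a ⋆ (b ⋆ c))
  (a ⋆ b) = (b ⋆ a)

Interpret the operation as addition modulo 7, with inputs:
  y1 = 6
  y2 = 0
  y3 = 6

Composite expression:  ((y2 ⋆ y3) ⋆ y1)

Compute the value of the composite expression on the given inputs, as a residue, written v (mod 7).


(y2 ⋆ y3) = 6
((y2 ⋆ y3) ⋆ y1) = 5

5 (mod 7)


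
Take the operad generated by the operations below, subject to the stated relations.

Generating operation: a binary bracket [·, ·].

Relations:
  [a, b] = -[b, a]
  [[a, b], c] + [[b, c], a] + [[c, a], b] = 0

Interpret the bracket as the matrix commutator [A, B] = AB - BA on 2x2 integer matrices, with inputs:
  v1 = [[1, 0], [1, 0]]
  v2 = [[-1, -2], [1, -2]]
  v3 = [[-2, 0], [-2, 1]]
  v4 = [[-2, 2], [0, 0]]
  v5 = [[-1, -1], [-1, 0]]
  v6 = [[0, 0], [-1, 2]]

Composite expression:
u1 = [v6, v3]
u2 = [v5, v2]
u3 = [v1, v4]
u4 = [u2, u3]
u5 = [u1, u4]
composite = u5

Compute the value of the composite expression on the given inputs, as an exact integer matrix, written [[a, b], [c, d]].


[[0, 0], [12, 0]]

[v6, v3] = [[0, 0], [-1, 0]]
[v5, v2] = [[-3, 3], [0, 3]]
[v1, v4] = [[-2, 2], [-2, 2]]
[[v5, v2], [v1, v4]] = [[-6, 0], [-12, 6]]
[[v6, v3], [[v5, v2], [v1, v4]]] = [[0, 0], [12, 0]]


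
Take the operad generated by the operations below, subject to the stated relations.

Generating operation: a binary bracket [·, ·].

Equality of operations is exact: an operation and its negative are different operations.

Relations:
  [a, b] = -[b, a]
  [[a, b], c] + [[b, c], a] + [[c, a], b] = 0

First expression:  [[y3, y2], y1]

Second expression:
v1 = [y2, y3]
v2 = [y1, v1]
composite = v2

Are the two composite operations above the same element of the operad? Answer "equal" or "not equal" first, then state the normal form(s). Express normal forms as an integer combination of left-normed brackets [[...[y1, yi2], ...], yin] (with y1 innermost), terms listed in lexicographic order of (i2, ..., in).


equal — both sides give [[y1, y2], y3] - [[y1, y3], y2]

Normal form of the first expression: [[y1, y2], y3] - [[y1, y3], y2]
Normal form of the second expression: [[y1, y2], y3] - [[y1, y3], y2]
The normal forms match — equal.


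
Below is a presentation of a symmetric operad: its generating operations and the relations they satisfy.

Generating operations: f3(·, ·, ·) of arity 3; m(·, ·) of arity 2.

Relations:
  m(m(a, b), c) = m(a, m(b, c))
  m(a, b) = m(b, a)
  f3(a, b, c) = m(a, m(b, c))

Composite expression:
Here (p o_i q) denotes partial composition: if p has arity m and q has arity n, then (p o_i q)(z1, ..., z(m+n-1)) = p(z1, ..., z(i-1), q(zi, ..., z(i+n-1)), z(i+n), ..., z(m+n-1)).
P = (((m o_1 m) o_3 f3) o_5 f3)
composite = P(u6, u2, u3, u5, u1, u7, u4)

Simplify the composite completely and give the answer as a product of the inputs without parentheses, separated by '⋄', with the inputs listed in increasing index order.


With m associative and commutative, the u-input set is all that matters.
m(u6, u2) linearizes to u6 ⋄ u2
f3(u1, u7, u4) linearizes to u1 ⋄ u7 ⋄ u4
f3(u3, u5, f3(u1, u7, u4)) linearizes to u3 ⋄ u5 ⋄ u1 ⋄ u7 ⋄ u4
m(m(u6, u2), f3(u3, u5, f3(u1, u7, u4))) linearizes to u6 ⋄ u2 ⋄ u3 ⋄ u5 ⋄ u1 ⋄ u7 ⋄ u4
reordering the factors by index: u1 ⋄ u2 ⋄ u3 ⋄ u4 ⋄ u5 ⋄ u6 ⋄ u7

u1 ⋄ u2 ⋄ u3 ⋄ u4 ⋄ u5 ⋄ u6 ⋄ u7


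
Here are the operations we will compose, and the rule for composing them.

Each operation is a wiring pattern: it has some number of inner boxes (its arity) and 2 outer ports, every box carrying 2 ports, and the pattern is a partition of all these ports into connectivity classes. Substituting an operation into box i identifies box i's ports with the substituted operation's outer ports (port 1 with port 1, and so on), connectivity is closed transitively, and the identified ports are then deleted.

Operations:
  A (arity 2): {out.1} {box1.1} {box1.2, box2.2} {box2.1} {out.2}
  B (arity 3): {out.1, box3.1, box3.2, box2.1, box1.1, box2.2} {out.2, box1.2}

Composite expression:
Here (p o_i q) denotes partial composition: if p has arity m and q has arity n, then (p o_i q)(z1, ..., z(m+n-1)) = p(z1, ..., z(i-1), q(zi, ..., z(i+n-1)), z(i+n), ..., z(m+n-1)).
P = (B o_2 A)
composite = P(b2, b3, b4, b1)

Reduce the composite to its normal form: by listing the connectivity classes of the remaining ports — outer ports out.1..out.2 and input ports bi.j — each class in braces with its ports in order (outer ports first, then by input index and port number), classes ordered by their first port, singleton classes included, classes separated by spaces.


Reachability decides: close wires over B-identified ports.
the subtree at A composes to {out.1} {out.2} {b3.1} {b3.2, b4.2} {b4.1} on (b3, b4); out.j = own outer ports
the subtree at B composes to {out.1, b1.1, b1.2, b2.1} {out.2, b2.2} {b3.1} {b3.2, b4.2} {b4.1} on (b2, b3, b4, b1); out.j = own outer ports

{out.1, b1.1, b1.2, b2.1} {out.2, b2.2} {b3.1} {b3.2, b4.2} {b4.1}


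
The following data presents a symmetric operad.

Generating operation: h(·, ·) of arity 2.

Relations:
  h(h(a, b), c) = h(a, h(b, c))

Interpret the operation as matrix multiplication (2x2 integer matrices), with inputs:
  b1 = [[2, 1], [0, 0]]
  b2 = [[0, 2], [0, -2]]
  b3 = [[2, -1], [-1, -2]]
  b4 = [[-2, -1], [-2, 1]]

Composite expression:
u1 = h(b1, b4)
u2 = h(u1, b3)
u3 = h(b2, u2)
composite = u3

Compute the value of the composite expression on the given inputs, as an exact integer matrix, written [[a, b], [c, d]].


[[0, 0], [0, 0]]

h(b1, b4) = [[-6, -1], [0, 0]]
h(h(b1, b4), b3) = [[-11, 8], [0, 0]]
h(b2, h(h(b1, b4), b3)) = [[0, 0], [0, 0]]


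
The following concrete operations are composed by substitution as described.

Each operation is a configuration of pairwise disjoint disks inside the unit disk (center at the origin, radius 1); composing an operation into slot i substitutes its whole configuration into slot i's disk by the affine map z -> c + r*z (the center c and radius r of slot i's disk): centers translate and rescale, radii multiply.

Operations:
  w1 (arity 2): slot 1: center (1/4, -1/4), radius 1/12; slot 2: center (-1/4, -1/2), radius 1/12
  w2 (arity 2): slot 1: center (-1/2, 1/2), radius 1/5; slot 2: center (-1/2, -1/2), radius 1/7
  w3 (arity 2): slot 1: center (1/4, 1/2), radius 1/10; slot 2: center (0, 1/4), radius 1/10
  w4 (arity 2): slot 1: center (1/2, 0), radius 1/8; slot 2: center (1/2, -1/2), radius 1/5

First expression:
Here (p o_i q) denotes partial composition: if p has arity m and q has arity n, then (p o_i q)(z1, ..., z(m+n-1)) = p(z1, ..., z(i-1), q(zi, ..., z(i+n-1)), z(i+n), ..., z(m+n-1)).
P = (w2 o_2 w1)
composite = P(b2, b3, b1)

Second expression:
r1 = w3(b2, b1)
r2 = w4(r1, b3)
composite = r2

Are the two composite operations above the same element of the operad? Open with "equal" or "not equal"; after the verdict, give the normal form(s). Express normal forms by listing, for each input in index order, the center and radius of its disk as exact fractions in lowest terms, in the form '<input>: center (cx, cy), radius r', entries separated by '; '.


not equal; first: b1: center (-15/28, -4/7), radius 1/84; b2: center (-1/2, 1/2), radius 1/5; b3: center (-13/28, -15/28), radius 1/84; second: b1: center (1/2, 1/32), radius 1/80; b2: center (17/32, 1/16), radius 1/80; b3: center (1/2, -1/2), radius 1/5


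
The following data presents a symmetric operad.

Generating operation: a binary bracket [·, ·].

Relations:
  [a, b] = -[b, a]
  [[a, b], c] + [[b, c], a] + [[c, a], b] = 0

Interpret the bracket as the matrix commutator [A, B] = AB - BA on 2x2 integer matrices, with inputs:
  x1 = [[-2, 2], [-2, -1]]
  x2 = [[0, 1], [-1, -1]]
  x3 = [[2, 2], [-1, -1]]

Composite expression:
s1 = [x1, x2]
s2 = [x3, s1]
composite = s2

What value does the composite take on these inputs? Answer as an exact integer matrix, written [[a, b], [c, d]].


[x1, x2] = [[0, -3], [-3, 0]]
[x3, [x1, x2]] = [[-9, -9], [9, 9]]

[[-9, -9], [9, 9]]


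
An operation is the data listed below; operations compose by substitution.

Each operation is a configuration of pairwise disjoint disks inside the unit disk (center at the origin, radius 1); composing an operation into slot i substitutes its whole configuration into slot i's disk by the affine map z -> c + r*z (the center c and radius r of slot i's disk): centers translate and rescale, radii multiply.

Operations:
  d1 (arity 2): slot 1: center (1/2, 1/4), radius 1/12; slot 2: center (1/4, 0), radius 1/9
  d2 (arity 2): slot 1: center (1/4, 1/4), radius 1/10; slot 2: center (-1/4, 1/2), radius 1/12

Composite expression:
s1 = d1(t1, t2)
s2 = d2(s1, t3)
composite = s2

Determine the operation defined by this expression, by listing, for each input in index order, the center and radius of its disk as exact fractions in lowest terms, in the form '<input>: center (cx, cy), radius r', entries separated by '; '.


t1: center (3/10, 11/40), radius 1/120; t2: center (11/40, 1/4), radius 1/90; t3: center (-1/4, 1/2), radius 1/12


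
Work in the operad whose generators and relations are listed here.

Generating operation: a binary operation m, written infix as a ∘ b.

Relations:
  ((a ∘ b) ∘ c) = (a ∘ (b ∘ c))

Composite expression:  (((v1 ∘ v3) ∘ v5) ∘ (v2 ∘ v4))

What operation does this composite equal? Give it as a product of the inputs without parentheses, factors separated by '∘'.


v1 ∘ v3 ∘ v5 ∘ v2 ∘ v4


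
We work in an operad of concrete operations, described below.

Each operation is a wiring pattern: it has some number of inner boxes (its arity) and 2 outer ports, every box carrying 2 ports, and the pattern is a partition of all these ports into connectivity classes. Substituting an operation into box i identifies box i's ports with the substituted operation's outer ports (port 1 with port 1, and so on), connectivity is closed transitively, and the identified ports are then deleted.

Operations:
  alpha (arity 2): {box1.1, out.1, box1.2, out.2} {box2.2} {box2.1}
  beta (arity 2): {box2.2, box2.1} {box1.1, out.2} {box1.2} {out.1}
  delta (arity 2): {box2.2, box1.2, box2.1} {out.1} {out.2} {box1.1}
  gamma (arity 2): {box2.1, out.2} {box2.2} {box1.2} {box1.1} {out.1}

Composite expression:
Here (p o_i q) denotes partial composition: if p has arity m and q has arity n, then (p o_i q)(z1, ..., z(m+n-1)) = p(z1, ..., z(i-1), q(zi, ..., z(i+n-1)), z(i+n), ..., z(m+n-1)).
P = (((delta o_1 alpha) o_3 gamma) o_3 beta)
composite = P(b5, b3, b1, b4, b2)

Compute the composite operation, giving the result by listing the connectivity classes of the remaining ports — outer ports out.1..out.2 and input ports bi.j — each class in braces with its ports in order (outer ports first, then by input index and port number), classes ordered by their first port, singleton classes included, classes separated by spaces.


{out.1} {out.2} {b1.1} {b1.2} {b2.1, b5.1, b5.2} {b2.2} {b3.1} {b3.2} {b4.1, b4.2}

Two ports join when wires chain via delta-identified ports.
composing alpha on (b5, b3), with out.j its own outer ports: {out.1, out.2, b5.1, b5.2} {b3.1} {b3.2}
composing beta on (b1, b4), with out.j its own outer ports: {out.1} {out.2, b1.1} {b1.2} {b4.1, b4.2}
composing gamma on (b1, b4, b2), with out.j its own outer ports: {out.1} {out.2, b2.1} {b1.1} {b1.2} {b2.2} {b4.1, b4.2}
composing delta on (b5, b3, b1, b4, b2), with out.j its own outer ports: {out.1} {out.2} {b1.1} {b1.2} {b2.1, b5.1, b5.2} {b2.2} {b3.1} {b3.2} {b4.1, b4.2}


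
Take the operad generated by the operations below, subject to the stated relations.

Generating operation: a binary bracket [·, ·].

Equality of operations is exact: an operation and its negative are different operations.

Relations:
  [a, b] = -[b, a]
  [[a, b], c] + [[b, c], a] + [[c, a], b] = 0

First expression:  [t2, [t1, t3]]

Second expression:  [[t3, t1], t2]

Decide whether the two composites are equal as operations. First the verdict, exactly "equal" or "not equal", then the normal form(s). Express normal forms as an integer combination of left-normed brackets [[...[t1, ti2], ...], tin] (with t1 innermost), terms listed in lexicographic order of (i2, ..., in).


equal: each reduces to -[[t1, t3], t2]

The first composite normalizes to -[[t1, t3], t2]
The second composite normalizes to -[[t1, t3], t2]
Both agree, so they are equal.


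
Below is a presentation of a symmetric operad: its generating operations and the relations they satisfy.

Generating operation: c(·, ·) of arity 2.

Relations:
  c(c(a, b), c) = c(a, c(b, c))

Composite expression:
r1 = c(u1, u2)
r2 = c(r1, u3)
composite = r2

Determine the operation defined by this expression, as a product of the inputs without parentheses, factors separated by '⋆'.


u1 ⋆ u2 ⋆ u3

Associativity of c dissolves the nesting; only the u-input order survives.
c(u1, u2) linearizes to u1 ⋆ u2
c(c(u1, u2), u3) linearizes to u1 ⋆ u2 ⋆ u3


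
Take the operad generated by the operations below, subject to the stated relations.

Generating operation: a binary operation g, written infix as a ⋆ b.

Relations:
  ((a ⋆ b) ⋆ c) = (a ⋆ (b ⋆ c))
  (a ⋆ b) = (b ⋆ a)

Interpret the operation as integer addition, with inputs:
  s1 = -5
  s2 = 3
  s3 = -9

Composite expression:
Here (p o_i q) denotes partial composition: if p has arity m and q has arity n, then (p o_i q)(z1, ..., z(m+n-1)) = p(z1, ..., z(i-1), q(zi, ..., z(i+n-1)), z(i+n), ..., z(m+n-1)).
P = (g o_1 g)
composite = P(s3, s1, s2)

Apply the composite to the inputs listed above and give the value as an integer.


(s3 ⋆ s1) = -14
((s3 ⋆ s1) ⋆ s2) = -11

-11


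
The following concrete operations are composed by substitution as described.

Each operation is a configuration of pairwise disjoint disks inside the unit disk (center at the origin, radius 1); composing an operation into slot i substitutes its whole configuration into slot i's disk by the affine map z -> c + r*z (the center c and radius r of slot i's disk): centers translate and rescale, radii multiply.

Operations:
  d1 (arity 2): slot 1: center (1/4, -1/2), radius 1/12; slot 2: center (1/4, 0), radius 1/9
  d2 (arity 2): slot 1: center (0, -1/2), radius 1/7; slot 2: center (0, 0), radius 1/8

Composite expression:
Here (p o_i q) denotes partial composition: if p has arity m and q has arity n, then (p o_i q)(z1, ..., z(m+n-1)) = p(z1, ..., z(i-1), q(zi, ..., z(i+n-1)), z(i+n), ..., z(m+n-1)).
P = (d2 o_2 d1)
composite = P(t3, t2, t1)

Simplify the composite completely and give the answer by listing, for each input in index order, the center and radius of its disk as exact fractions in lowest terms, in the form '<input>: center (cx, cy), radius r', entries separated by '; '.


t1: center (1/32, 0), radius 1/72; t2: center (1/32, -1/16), radius 1/96; t3: center (0, -1/2), radius 1/7

Only the slot chain above each t matters under d2; compose those maps.
input t3: applying the 1 nested substitution gives center (0, -1/2), radius 1/7
input t2: applying the 2 nested substitutions gives center (1/32, -1/16), radius 1/96
input t1: applying the 2 nested substitutions gives center (1/32, 0), radius 1/72


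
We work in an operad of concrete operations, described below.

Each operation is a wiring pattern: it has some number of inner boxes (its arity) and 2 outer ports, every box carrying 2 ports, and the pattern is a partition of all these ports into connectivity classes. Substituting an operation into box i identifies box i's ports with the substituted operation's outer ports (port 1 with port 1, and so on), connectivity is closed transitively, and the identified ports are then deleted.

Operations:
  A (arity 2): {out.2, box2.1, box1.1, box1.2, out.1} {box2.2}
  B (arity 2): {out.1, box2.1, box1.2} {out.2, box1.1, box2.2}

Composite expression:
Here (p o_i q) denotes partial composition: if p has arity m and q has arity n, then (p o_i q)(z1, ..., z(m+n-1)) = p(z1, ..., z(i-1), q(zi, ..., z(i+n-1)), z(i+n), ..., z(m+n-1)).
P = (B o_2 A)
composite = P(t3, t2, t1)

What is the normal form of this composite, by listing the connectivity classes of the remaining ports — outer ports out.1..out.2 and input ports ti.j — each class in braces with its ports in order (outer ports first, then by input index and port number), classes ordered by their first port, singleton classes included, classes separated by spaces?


{out.1, out.2, t1.1, t2.1, t2.2, t3.1, t3.2} {t1.2}


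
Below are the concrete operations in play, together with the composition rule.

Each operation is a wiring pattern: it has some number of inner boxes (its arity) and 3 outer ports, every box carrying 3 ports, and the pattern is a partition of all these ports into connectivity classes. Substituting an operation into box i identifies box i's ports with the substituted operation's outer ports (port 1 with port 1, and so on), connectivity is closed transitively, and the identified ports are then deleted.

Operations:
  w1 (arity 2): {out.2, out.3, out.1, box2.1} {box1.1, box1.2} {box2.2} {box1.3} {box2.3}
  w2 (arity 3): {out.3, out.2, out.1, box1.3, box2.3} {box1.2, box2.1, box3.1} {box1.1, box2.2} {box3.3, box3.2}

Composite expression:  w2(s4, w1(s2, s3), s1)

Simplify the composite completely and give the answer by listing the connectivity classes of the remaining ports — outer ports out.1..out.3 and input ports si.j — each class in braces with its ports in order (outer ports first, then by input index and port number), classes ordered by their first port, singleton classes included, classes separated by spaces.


{out.1, out.2, out.3, s1.1, s3.1, s4.1, s4.2, s4.3} {s1.2, s1.3} {s2.1, s2.2} {s2.3} {s3.2} {s3.3}

After gluing at w2, chains via deleted ports link the s-ports.
after w1, the pattern on (s2, s3) reads {out.1, out.2, out.3, s3.1} {s2.1, s2.2} {s2.3} {s3.2} {s3.3} (out.j = its outer ports)
after w2, the pattern on (s4, s2, s3, s1) reads {out.1, out.2, out.3, s1.1, s3.1, s4.1, s4.2, s4.3} {s1.2, s1.3} {s2.1, s2.2} {s2.3} {s3.2} {s3.3} (out.j = its outer ports)


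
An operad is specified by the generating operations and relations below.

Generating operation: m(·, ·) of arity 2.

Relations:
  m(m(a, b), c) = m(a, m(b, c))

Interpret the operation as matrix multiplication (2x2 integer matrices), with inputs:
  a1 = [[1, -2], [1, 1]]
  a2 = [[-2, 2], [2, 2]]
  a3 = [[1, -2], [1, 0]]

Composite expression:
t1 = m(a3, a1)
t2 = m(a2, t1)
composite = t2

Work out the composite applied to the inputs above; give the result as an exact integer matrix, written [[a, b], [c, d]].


[[4, 4], [0, -12]]

m(a3, a1) = [[-1, -4], [1, -2]]
m(a2, m(a3, a1)) = [[4, 4], [0, -12]]


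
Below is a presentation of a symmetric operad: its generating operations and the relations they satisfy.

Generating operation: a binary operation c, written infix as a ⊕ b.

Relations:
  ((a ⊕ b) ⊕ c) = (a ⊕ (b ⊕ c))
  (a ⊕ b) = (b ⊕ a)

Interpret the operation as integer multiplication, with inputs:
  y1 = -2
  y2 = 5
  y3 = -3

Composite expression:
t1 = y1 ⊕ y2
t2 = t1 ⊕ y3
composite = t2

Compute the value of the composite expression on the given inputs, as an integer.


30


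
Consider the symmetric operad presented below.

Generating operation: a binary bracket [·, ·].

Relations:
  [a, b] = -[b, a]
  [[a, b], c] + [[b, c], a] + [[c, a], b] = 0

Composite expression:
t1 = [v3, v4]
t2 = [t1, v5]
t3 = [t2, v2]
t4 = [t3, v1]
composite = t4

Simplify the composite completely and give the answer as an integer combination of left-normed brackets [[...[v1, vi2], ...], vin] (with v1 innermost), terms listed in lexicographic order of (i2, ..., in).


Expand each bracket as ab - ba; the v1-initial words give the coefficients.
Composite bracket: [[[[v3, v4], v5], v2], v1]
Under [a, b] = ab - ba we get 16 signed associative words (2^4 = 16).
Only words starting with v1 matter:
  the word v1v2v3v4v5 carries sign +1 and contributes +[[[[v1, v2], v3], v4], v5]
  the word v1v2v4v3v5 carries sign -1 and contributes -[[[[v1, v2], v4], v3], v5]
  the word v1v2v5v3v4 carries sign -1 and contributes -[[[[v1, v2], v5], v3], v4]
  the word v1v2v5v4v3 carries sign +1 and contributes +[[[[v1, v2], v5], v4], v3]
  the word v1v3v4v5v2 carries sign -1 and contributes -[[[[v1, v3], v4], v5], v2]
  the word v1v4v3v5v2 carries sign +1 and contributes +[[[[v1, v4], v3], v5], v2]
  the word v1v5v3v4v2 carries sign +1 and contributes +[[[[v1, v5], v3], v4], v2]
  the word v1v5v4v3v2 carries sign -1 and contributes -[[[[v1, v5], v4], v3], v2]

[[[[v1, v2], v3], v4], v5] - [[[[v1, v2], v4], v3], v5] - [[[[v1, v2], v5], v3], v4] + [[[[v1, v2], v5], v4], v3] - [[[[v1, v3], v4], v5], v2] + [[[[v1, v4], v3], v5], v2] + [[[[v1, v5], v3], v4], v2] - [[[[v1, v5], v4], v3], v2]


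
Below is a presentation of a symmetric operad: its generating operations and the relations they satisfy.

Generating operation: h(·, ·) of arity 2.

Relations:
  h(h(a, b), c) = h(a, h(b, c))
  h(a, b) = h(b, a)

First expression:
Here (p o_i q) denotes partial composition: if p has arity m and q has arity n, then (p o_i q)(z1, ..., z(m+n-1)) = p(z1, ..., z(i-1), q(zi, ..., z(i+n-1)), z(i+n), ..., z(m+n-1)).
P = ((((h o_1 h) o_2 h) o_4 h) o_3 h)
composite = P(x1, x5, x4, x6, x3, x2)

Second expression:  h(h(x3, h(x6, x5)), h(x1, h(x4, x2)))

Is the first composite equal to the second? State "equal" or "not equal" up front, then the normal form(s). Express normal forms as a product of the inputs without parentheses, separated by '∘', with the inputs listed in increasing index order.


Normal form of the first expression: x1 ∘ x2 ∘ x3 ∘ x4 ∘ x5 ∘ x6
Normal form of the second expression: x1 ∘ x2 ∘ x3 ∘ x4 ∘ x5 ∘ x6
Same normal form: equal.

equal; both compose to x1 ∘ x2 ∘ x3 ∘ x4 ∘ x5 ∘ x6


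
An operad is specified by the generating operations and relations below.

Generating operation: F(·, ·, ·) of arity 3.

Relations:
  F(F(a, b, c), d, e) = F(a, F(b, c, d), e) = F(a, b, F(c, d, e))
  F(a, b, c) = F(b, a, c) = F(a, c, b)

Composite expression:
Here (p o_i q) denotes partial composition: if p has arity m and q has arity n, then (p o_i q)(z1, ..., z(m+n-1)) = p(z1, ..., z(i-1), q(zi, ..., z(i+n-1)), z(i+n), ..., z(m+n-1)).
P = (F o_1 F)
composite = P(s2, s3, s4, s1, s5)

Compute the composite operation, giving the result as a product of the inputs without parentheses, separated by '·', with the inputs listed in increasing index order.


s1 · s2 · s3 · s4 · s5

Shape and order are irrelevant to F; the s-input set decides.
F(s2, s3, s4) flattens to s2 · s3 · s4
F(F(s2, s3, s4), s1, s5) flattens to s2 · s3 · s4 · s1 · s5
commutativity sorts the factors: s1 · s2 · s3 · s4 · s5


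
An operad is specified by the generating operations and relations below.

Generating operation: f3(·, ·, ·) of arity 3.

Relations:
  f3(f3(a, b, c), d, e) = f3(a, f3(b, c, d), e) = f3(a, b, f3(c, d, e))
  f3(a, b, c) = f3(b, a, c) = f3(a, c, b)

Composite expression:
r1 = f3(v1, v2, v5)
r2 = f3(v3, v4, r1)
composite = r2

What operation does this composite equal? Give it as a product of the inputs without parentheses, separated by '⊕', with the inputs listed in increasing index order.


v1 ⊕ v2 ⊕ v3 ⊕ v4 ⊕ v5

Any arrangement under f3 is one operation, so sort the v-inputs.
f3(v1, v2, v5) collapses to v1 ⊕ v2 ⊕ v5
f3(v3, v4, f3(v1, v2, v5)) collapses to v3 ⊕ v4 ⊕ v1 ⊕ v2 ⊕ v5
rearranged into index order: v1 ⊕ v2 ⊕ v3 ⊕ v4 ⊕ v5


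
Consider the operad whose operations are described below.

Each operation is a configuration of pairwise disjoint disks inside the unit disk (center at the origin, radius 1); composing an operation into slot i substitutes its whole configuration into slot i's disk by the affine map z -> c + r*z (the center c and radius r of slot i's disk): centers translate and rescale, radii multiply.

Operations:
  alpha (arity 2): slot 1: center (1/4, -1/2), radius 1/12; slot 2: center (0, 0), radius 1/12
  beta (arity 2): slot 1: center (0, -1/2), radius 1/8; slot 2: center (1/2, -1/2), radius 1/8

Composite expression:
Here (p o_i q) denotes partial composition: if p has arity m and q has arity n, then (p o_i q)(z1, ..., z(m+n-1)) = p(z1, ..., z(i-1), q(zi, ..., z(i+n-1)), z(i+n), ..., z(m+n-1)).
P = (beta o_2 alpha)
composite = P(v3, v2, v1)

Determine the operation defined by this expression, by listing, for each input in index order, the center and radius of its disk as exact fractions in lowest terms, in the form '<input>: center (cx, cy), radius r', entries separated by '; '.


v1: center (1/2, -1/2), radius 1/96; v2: center (17/32, -9/16), radius 1/96; v3: center (0, -1/2), radius 1/8

Affine substitution under beta: radii multiply and v-centers shift.
for v3, the 1-step affine chain lands on center (0, -1/2), radius 1/8
for v2, the 2-step affine chain lands on center (17/32, -9/16), radius 1/96
for v1, the 2-step affine chain lands on center (1/2, -1/2), radius 1/96


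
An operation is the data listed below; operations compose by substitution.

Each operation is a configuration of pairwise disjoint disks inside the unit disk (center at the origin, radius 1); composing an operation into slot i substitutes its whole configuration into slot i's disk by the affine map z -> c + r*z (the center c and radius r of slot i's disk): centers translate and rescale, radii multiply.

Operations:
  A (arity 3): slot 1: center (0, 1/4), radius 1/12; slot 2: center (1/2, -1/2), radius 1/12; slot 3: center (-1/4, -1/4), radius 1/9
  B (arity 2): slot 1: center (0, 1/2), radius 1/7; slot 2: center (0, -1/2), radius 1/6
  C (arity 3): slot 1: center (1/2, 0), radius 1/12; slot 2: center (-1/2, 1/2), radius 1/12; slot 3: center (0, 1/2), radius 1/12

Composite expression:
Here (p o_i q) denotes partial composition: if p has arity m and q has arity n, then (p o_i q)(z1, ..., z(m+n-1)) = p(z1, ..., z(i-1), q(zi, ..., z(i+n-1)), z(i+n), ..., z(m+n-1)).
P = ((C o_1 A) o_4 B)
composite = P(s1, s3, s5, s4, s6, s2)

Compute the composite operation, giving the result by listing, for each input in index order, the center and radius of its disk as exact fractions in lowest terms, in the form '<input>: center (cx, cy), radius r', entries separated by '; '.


s1: center (1/2, 1/48), radius 1/144; s2: center (0, 1/2), radius 1/12; s3: center (13/24, -1/24), radius 1/144; s4: center (-1/2, 13/24), radius 1/84; s5: center (23/48, -1/48), radius 1/108; s6: center (-1/2, 11/24), radius 1/72

Affine substitution under C: radii multiply and s-centers shift.
input s1: applying the 2 nested substitutions gives center (1/2, 1/48), radius 1/144
input s3: applying the 2 nested substitutions gives center (13/24, -1/24), radius 1/144
input s5: applying the 2 nested substitutions gives center (23/48, -1/48), radius 1/108
input s4: applying the 2 nested substitutions gives center (-1/2, 13/24), radius 1/84
input s6: applying the 2 nested substitutions gives center (-1/2, 11/24), radius 1/72
input s2: applying the 1 nested substitution gives center (0, 1/2), radius 1/12


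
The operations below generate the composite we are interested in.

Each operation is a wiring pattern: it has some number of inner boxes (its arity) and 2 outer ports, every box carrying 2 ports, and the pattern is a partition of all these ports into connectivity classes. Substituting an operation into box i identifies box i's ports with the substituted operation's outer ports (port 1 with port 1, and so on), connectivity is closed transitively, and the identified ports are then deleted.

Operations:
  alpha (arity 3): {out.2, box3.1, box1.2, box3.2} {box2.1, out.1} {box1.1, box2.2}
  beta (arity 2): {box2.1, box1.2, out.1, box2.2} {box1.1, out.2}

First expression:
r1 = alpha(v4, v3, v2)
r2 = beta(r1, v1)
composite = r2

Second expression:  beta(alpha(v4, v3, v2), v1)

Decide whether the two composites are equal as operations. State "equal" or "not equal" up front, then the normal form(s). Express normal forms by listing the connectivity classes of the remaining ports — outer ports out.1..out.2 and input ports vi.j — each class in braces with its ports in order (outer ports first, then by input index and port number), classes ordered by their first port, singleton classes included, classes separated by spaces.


equal: each reduces to {out.1, v1.1, v1.2, v2.1, v2.2, v4.2} {out.2, v3.1} {v3.2, v4.1}


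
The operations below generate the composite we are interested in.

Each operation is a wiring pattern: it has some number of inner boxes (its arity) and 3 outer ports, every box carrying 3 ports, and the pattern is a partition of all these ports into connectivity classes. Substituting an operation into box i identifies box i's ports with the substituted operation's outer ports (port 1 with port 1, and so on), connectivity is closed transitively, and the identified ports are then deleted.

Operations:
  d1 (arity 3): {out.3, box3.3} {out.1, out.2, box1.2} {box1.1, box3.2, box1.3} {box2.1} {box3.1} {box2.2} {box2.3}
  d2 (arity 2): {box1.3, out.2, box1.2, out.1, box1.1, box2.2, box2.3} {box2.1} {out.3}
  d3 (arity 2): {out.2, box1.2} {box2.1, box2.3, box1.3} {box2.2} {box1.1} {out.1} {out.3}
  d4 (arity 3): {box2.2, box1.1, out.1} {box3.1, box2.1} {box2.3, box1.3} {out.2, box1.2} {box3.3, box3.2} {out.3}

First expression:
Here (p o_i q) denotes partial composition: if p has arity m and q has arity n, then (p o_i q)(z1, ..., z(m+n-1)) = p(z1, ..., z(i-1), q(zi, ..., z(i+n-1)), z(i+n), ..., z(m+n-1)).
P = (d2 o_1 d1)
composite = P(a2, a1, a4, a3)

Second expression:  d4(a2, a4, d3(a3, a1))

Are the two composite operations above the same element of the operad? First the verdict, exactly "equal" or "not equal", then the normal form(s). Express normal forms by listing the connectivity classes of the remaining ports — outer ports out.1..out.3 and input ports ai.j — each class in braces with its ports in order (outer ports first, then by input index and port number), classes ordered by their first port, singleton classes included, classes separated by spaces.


not equal: they reduce to {out.1, out.2, a2.2, a3.2, a3.3, a4.3} {out.3} {a1.1} {a1.2} {a1.3} {a2.1, a2.3, a4.2} {a3.1} {a4.1} and {out.1, a2.1, a4.2} {out.2, a2.2} {out.3} {a1.1, a1.3, a3.3} {a1.2} {a2.3, a4.3} {a3.1} {a3.2} {a4.1}

The first expression reduces to {out.1, out.2, a2.2, a3.2, a3.3, a4.3} {out.3} {a1.1} {a1.2} {a1.3} {a2.1, a2.3, a4.2} {a3.1} {a4.1}
The second expression reduces to {out.1, a2.1, a4.2} {out.2, a2.2} {out.3} {a1.1, a1.3, a3.3} {a1.2} {a2.3, a4.3} {a3.1} {a3.2} {a4.1}
The normal forms differ: not equal.
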